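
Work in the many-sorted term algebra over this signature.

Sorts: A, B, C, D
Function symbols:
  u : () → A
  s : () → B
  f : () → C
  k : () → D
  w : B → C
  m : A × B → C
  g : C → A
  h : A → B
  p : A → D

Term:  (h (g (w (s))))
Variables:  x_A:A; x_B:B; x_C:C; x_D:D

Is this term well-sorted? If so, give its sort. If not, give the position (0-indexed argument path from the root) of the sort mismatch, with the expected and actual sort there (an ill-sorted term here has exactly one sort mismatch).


      (s) : B
    (w (s)) : C
  (g (w (s))) : A
(h (g (w (s)))) : B

well-sorted; sort = B


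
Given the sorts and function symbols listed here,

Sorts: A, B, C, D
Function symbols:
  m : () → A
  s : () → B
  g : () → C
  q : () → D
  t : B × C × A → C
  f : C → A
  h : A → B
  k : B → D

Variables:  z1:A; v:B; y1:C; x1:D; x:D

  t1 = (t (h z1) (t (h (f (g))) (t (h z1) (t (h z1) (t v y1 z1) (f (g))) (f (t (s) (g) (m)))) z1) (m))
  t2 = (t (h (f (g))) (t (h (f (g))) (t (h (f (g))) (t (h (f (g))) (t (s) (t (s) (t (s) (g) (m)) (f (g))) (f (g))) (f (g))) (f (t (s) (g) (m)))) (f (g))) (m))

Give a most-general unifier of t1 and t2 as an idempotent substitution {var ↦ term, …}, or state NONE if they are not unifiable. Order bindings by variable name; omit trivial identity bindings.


{v ↦ (s), y1 ↦ (t (s) (t (s) (g) (m)) (f (g))), z1 ↦ (f (g))}


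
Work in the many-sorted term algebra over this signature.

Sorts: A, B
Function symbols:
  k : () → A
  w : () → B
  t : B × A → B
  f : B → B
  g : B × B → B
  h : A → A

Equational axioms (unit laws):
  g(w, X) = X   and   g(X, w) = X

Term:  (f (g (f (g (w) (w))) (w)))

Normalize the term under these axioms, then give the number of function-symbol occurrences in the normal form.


1. (f (g (f (g (w) (w))) (w)))  →  (f (f (g (w) (w))))
2. (f (f (g (w) (w))))  →  (f (f (w)))
normal form: (f (f (w)))

size = 3


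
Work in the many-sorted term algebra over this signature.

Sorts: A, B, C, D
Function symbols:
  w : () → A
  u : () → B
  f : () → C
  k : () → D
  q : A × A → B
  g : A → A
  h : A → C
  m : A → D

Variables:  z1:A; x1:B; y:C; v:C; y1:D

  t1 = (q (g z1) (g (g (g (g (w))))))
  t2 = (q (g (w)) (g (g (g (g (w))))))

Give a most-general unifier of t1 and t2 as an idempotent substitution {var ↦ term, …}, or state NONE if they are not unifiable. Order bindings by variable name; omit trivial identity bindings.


{z1 ↦ (w)}


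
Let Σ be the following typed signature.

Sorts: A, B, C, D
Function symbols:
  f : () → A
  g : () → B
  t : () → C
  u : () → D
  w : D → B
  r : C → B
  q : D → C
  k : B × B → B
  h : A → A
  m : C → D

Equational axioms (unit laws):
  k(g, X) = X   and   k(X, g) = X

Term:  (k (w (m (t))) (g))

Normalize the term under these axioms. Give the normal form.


1. (k (w (m (t))) (g))  →  (w (m (t)))

normal form = (w (m (t)))


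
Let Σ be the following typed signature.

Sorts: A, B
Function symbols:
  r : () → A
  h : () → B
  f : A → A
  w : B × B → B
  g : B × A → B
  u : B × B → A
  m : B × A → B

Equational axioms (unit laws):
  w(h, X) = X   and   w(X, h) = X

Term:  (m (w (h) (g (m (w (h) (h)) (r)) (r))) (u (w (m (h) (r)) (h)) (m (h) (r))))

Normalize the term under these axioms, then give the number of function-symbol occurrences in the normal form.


size = 13

1. (m (w (h) (g (m (w (h) (h)) (r)) (r))) (u (w (m (h) (r)) (h)) (m (h) (r))))  →  (m (g (m (w (h) (h)) (r)) (r)) (u (w (m (h) (r)) (h)) (m (h) (r))))
2. (m (g (m (w (h) (h)) (r)) (r)) (u (w (m (h) (r)) (h)) (m (h) (r))))  →  (m (g (m (h) (r)) (r)) (u (w (m (h) (r)) (h)) (m (h) (r))))
3. (m (g (m (h) (r)) (r)) (u (w (m (h) (r)) (h)) (m (h) (r))))  →  (m (g (m (h) (r)) (r)) (u (m (h) (r)) (m (h) (r))))
normal form: (m (g (m (h) (r)) (r)) (u (m (h) (r)) (m (h) (r))))


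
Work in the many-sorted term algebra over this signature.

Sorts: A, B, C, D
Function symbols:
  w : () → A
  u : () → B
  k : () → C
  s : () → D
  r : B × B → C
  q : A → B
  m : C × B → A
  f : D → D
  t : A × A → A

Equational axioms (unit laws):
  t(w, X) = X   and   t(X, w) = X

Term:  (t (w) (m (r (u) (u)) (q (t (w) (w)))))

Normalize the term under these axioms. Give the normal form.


1. (t (w) (m (r (u) (u)) (q (t (w) (w)))))  →  (m (r (u) (u)) (q (t (w) (w))))
2. (m (r (u) (u)) (q (t (w) (w))))  →  (m (r (u) (u)) (q (w)))

normal form = (m (r (u) (u)) (q (w)))


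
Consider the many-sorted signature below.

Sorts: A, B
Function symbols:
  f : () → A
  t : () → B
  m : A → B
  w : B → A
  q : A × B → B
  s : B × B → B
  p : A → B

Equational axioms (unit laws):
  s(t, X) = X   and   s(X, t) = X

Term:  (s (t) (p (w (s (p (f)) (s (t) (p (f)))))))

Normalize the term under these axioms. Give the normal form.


1. (s (t) (p (w (s (p (f)) (s (t) (p (f)))))))  →  (p (w (s (p (f)) (s (t) (p (f))))))
2. (p (w (s (p (f)) (s (t) (p (f))))))  →  (p (w (s (p (f)) (p (f)))))

normal form = (p (w (s (p (f)) (p (f)))))


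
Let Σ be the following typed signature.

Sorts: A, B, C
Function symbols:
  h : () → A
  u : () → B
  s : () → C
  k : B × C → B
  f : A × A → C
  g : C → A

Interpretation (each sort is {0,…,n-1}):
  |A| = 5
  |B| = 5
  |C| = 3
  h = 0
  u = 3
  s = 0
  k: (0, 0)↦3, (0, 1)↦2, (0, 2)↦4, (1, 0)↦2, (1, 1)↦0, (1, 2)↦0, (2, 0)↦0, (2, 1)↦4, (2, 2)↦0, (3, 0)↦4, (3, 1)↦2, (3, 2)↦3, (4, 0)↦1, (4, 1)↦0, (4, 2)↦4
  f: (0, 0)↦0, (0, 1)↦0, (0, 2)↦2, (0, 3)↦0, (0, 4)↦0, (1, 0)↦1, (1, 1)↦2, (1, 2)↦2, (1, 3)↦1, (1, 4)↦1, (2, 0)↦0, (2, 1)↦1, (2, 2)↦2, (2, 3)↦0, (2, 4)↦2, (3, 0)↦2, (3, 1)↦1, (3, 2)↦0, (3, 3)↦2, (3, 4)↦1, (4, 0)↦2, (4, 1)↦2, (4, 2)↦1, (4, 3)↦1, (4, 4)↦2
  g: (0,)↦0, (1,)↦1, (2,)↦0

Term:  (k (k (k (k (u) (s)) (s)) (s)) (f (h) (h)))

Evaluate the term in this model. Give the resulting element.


  u = 3
  s = 0
  (k (u) (s)) = k(3, 0) = 4
  s = 0
  (k (k (u) (s)) (s)) = k(4, 0) = 1
  s = 0
  (k (k (k (u) (s)) (s)) (s)) = k(1, 0) = 2
  h = 0
  h = 0
  (f (h) (h)) = f(0, 0) = 0
  (k (k (k (k (u) (s)) (s)) (s)) (f (h) (h))) = k(2, 0) = 0

value = 0


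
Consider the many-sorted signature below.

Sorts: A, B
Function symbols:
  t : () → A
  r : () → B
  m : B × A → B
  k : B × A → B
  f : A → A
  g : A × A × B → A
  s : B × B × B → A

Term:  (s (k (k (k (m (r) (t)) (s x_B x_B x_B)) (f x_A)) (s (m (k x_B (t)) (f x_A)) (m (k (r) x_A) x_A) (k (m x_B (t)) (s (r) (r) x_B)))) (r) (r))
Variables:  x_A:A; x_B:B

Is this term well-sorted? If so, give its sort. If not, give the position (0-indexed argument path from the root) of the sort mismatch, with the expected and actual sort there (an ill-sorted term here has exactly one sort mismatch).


          (r) : B
          (t) : A
        (m (r) (t)) : B
          x_B : B
          x_B : B
          x_B : B
        (s x_B x_B x_B) : A
      (k (m (r) (t)) (s x_B x_B x_B)) : B
        x_A : A
      (f x_A) : A
    (k (k (m (r) (t)) (s x_B x_B x_B)) (f x_A)) : B
          x_B : B
          (t) : A
        (k x_B (t)) : B
          x_A : A
        (f x_A) : A
      (m (k x_B (t)) (f x_A)) : B
          (r) : B
          x_A : A
        (k (r) x_A) : B
        x_A : A
      (m (k (r) x_A) x_A) : B
          x_B : B
          (t) : A
        (m x_B (t)) : B
          (r) : B
          (r) : B
          x_B : B
        (s (r) (r) x_B) : A
      (k (m x_B (t)) (s (r) (r) x_B)) : B
    (s (m (k x_B (t)) (f x_A)) (m (k (r) x_A) x_A) (k (m x_B (t)) (s (r) (r) x_B))) : A
  (k (k (k (m (r) (t)) (s x_B x_B x_B)) (f x_A)) (s (m (k x_B (t)) (f x_A)) (m (k (r) x_A) x_A) (k (m x_B (t)) (s (r) (r) x_B)))) : B
  (r) : B
  (r) : B
(s (k (k (k (m (r) (t)) (s x_B x_B x_B)) (f x_A)) (s (m (k x_B (t)) (f x_A)) (m (k (r) x_A) x_A) (k (m x_B (t)) (s (r) (r) x_B)))) (r) (r)) : A

well-sorted; sort = A


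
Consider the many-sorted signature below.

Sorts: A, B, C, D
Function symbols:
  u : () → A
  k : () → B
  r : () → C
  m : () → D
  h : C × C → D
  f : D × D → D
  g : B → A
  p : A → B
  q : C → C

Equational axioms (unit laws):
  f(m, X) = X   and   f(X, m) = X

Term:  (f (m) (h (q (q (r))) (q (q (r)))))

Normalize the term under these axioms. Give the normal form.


1. (f (m) (h (q (q (r))) (q (q (r)))))  →  (h (q (q (r))) (q (q (r))))

normal form = (h (q (q (r))) (q (q (r))))


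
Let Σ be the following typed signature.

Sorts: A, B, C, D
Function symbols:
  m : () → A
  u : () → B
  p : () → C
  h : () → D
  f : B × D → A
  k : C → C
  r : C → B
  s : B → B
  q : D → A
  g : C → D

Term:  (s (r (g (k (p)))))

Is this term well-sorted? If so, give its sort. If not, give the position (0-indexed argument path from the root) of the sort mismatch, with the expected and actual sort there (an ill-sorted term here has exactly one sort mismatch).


ill-sorted at position [0, 0]: expected C, got D

        (p) : C
      (k (p)) : C
    (g (k (p))) : D
  (r (g (k (p)))) : ✗ arg 0 at [0, 0] has sort D, expected C


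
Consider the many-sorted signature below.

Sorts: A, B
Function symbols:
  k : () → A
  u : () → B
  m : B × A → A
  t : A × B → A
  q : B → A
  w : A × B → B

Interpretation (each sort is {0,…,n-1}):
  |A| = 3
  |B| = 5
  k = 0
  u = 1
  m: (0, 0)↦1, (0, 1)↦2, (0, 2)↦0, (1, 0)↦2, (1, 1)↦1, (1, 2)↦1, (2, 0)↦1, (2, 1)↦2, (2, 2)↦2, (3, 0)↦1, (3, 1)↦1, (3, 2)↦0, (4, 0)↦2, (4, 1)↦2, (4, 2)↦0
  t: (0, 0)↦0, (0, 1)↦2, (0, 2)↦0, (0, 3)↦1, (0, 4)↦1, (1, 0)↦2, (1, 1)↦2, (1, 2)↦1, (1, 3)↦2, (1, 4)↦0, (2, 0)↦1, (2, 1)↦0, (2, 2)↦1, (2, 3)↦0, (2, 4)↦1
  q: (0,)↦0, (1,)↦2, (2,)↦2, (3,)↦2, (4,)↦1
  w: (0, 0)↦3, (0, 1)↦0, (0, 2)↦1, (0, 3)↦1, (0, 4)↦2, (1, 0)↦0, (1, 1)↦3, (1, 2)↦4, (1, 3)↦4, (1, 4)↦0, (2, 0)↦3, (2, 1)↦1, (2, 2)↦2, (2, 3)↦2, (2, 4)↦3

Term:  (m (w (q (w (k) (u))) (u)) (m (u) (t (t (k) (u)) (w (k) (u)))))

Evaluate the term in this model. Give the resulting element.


value = 2

  k = 0
  u = 1
  (w (k) (u)) = w(0, 1) = 0
  (q (w (k) (u))) = q(0,) = 0
  u = 1
  (w (q (w (k) (u))) (u)) = w(0, 1) = 0
  u = 1
  k = 0
  u = 1
  (t (k) (u)) = t(0, 1) = 2
  k = 0
  u = 1
  (w (k) (u)) = w(0, 1) = 0
  (t (t (k) (u)) (w (k) (u))) = t(2, 0) = 1
  (m (u) (t (t (k) (u)) (w (k) (u)))) = m(1, 1) = 1
  (m (w (q (w (k) (u))) (u)) (m (u) (t (t (k) (u)) (w (k) (u))))) = m(0, 1) = 2


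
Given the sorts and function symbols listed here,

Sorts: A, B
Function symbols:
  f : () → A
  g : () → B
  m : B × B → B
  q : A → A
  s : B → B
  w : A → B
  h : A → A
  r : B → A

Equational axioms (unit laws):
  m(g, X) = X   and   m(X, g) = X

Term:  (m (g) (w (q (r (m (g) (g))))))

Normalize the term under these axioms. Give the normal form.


normal form = (w (q (r (g))))

1. (m (g) (w (q (r (m (g) (g))))))  →  (w (q (r (m (g) (g)))))
2. (w (q (r (m (g) (g)))))  →  (w (q (r (g))))


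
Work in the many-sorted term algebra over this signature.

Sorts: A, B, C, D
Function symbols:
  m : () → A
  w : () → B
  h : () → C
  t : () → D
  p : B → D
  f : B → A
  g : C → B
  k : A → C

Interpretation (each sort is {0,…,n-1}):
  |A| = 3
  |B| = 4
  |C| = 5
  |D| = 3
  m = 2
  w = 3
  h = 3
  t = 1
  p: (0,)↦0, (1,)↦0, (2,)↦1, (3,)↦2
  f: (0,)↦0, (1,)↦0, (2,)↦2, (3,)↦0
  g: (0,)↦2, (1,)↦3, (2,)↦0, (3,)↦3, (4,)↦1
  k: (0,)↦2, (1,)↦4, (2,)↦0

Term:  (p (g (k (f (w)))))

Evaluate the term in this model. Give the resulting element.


  w = 3
  (f (w)) = f(3,) = 0
  (k (f (w))) = k(0,) = 2
  (g (k (f (w)))) = g(2,) = 0
  (p (g (k (f (w))))) = p(0,) = 0

value = 0


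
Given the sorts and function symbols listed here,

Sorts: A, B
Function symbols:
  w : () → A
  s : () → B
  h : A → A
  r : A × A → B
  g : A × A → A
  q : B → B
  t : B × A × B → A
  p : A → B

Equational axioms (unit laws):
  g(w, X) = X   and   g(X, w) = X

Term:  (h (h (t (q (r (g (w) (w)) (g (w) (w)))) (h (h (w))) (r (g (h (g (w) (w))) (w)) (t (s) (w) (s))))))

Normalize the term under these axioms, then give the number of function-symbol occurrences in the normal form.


1. (h (h (t (q (r (g (w) (w)) (g (w) (w)))) (h (h (w))) (r (g (h (g (w) (w))) (w)) (t (s) (w) (s))))))  →  (h (h (t (q (r (w) (g (w) (w)))) (h (h (w))) (r (g (h (g (w) (w))) (w)) (t (s) (w) (s))))))
2. (h (h (t (q (r (w) (g (w) (w)))) (h (h (w))) (r (g (h (g (w) (w))) (w)) (t (s) (w) (s))))))  →  (h (h (t (q (r (w) (w))) (h (h (w))) (r (g (h (g (w) (w))) (w)) (t (s) (w) (s))))))
3. (h (h (t (q (r (w) (w))) (h (h (w))) (r (g (h (g (w) (w))) (w)) (t (s) (w) (s))))))  →  (h (h (t (q (r (w) (w))) (h (h (w))) (r (h (g (w) (w))) (t (s) (w) (s))))))
4. (h (h (t (q (r (w) (w))) (h (h (w))) (r (h (g (w) (w))) (t (s) (w) (s))))))  →  (h (h (t (q (r (w) (w))) (h (h (w))) (r (h (w)) (t (s) (w) (s))))))
normal form: (h (h (t (q (r (w) (w))) (h (h (w))) (r (h (w)) (t (s) (w) (s))))))

size = 17


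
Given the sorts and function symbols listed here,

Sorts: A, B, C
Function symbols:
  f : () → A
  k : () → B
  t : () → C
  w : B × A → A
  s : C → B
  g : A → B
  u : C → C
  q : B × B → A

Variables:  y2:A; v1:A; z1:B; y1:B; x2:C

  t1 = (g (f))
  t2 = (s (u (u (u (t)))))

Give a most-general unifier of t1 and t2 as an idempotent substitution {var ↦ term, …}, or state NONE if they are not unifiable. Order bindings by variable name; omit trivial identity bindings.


head clash or occurs-check failure — not unifiable

NONE (not unifiable)


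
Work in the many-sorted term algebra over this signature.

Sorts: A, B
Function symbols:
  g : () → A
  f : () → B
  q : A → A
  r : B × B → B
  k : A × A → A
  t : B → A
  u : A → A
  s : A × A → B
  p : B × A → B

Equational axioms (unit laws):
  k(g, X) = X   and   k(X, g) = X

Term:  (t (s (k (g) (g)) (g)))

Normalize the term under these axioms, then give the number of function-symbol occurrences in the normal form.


size = 4

1. (t (s (k (g) (g)) (g)))  →  (t (s (g) (g)))
normal form: (t (s (g) (g)))


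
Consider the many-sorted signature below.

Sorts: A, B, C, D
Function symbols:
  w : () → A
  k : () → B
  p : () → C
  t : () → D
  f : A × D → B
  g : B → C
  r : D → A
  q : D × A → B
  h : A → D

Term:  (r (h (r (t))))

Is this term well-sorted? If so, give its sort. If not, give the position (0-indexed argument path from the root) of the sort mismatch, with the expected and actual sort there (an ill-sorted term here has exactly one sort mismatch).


      (t) : D
    (r (t)) : A
  (h (r (t))) : D
(r (h (r (t)))) : A

well-sorted; sort = A


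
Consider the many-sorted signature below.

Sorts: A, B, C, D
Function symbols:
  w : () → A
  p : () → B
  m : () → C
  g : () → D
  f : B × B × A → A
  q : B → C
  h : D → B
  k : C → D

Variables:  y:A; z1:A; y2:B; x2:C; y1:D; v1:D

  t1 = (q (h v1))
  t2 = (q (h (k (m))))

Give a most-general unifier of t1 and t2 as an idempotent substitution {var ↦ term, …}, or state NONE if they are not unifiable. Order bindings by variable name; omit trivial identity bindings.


{v1 ↦ (k (m))}


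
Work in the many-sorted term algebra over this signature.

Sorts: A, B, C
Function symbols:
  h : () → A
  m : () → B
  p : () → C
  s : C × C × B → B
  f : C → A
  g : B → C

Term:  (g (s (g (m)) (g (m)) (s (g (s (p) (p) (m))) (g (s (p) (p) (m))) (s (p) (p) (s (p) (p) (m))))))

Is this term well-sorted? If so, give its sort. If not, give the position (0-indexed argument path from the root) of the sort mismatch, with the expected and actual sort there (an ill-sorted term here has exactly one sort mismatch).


      (m) : B
    (g (m)) : C
      (m) : B
    (g (m)) : C
          (p) : C
          (p) : C
          (m) : B
        (s (p) (p) (m)) : B
      (g (s (p) (p) (m))) : C
          (p) : C
          (p) : C
          (m) : B
        (s (p) (p) (m)) : B
      (g (s (p) (p) (m))) : C
        (p) : C
        (p) : C
          (p) : C
          (p) : C
          (m) : B
        (s (p) (p) (m)) : B
      (s (p) (p) (s (p) (p) (m))) : B
    (s (g (s (p) (p) (m))) (g (s (p) (p) (m))) (s (p) (p) (s (p) (p) (m)))) : B
  (s (g (m)) (g (m)) (s (g (s (p) (p) (m))) (g (s (p) (p) (m))) (s (p) (p) (s (p) (p) (m))))) : B
(g (s (g (m)) (g (m)) (s (g (s (p) (p) (m))) (g (s (p) (p) (m))) (s (p) (p) (s (p) (p) (m)))))) : C

well-sorted; sort = C


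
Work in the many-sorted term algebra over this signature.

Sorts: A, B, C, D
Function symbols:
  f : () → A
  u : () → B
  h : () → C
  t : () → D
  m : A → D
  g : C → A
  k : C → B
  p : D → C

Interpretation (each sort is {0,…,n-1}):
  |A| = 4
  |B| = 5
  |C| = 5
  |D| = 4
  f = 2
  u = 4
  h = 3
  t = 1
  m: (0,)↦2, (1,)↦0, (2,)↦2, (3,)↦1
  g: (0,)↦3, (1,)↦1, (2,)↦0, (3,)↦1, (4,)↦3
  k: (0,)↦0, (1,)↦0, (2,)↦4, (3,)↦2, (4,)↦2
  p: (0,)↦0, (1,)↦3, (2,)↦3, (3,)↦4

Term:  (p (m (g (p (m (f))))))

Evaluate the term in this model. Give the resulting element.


  f = 2
  (m (f)) = m(2,) = 2
  (p (m (f))) = p(2,) = 3
  (g (p (m (f)))) = g(3,) = 1
  (m (g (p (m (f))))) = m(1,) = 0
  (p (m (g (p (m (f)))))) = p(0,) = 0

value = 0


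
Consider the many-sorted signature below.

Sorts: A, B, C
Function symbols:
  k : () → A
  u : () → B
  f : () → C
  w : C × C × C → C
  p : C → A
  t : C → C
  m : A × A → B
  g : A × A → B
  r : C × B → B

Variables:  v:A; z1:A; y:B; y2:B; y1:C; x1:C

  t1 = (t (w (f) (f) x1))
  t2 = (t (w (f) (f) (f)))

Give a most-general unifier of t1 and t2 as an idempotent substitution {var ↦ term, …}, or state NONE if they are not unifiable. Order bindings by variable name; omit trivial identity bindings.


{x1 ↦ (f)}


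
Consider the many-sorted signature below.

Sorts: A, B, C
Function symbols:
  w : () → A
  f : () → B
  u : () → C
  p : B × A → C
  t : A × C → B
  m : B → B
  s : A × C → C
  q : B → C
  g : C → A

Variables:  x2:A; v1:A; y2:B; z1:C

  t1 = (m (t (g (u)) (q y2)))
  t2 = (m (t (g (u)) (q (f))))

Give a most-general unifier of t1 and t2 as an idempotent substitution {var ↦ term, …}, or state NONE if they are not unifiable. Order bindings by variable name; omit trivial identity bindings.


{y2 ↦ (f)}


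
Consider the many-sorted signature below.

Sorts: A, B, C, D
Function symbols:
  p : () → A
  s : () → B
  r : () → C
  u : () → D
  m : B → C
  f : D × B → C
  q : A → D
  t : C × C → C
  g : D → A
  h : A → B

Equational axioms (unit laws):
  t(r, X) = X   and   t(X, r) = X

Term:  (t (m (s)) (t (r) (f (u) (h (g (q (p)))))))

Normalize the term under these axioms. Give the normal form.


1. (t (m (s)) (t (r) (f (u) (h (g (q (p)))))))  →  (t (m (s)) (f (u) (h (g (q (p))))))

normal form = (t (m (s)) (f (u) (h (g (q (p))))))


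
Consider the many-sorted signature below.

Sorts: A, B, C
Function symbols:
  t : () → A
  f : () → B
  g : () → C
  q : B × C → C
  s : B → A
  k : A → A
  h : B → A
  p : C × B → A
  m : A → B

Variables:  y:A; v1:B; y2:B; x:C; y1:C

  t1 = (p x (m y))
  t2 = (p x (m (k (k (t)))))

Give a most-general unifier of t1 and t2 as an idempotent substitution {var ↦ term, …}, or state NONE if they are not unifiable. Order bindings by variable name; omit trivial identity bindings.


{y ↦ (k (k (t)))}


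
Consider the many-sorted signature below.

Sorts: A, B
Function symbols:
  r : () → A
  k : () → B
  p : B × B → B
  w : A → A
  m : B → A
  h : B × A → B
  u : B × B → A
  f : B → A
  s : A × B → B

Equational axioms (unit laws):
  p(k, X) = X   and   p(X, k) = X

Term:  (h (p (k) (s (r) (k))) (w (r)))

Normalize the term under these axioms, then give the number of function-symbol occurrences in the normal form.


size = 6

1. (h (p (k) (s (r) (k))) (w (r)))  →  (h (s (r) (k)) (w (r)))
normal form: (h (s (r) (k)) (w (r)))


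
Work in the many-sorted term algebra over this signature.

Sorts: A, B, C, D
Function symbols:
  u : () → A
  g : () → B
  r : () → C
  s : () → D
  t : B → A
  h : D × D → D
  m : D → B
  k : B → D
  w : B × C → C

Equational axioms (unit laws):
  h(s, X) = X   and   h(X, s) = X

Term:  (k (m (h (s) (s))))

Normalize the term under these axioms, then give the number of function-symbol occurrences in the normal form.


size = 3

1. (k (m (h (s) (s))))  →  (k (m (s)))
normal form: (k (m (s)))


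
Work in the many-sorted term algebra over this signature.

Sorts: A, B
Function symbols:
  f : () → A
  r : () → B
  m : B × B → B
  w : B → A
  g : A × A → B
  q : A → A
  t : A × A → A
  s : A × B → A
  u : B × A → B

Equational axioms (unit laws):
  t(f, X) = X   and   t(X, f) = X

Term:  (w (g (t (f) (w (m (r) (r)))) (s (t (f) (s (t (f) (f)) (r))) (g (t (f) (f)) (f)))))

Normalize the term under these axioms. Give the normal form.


normal form = (w (g (w (m (r) (r))) (s (s (f) (r)) (g (f) (f)))))

1. (w (g (t (f) (w (m (r) (r)))) (s (t (f) (s (t (f) (f)) (r))) (g (t (f) (f)) (f)))))  →  (w (g (w (m (r) (r))) (s (t (f) (s (t (f) (f)) (r))) (g (t (f) (f)) (f)))))
2. (w (g (w (m (r) (r))) (s (t (f) (s (t (f) (f)) (r))) (g (t (f) (f)) (f)))))  →  (w (g (w (m (r) (r))) (s (s (t (f) (f)) (r)) (g (t (f) (f)) (f)))))
3. (w (g (w (m (r) (r))) (s (s (t (f) (f)) (r)) (g (t (f) (f)) (f)))))  →  (w (g (w (m (r) (r))) (s (s (f) (r)) (g (t (f) (f)) (f)))))
4. (w (g (w (m (r) (r))) (s (s (f) (r)) (g (t (f) (f)) (f)))))  →  (w (g (w (m (r) (r))) (s (s (f) (r)) (g (f) (f)))))


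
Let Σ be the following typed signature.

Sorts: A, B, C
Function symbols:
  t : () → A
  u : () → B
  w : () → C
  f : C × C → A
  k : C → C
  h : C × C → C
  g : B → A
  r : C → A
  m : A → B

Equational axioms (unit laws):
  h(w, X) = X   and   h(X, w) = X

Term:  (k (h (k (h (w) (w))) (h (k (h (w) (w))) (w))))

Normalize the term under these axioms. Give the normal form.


normal form = (k (h (k (w)) (k (w))))

1. (k (h (k (h (w) (w))) (h (k (h (w) (w))) (w))))  →  (k (h (k (w)) (h (k (h (w) (w))) (w))))
2. (k (h (k (w)) (h (k (h (w) (w))) (w))))  →  (k (h (k (w)) (k (h (w) (w)))))
3. (k (h (k (w)) (k (h (w) (w)))))  →  (k (h (k (w)) (k (w))))


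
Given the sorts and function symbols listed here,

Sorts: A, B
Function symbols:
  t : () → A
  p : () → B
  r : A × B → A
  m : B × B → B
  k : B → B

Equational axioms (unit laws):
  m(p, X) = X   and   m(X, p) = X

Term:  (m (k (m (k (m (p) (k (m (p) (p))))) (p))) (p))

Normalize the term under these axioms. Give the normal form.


1. (m (k (m (k (m (p) (k (m (p) (p))))) (p))) (p))  →  (k (m (k (m (p) (k (m (p) (p))))) (p)))
2. (k (m (k (m (p) (k (m (p) (p))))) (p)))  →  (k (k (m (p) (k (m (p) (p))))))
3. (k (k (m (p) (k (m (p) (p))))))  →  (k (k (k (m (p) (p)))))
4. (k (k (k (m (p) (p)))))  →  (k (k (k (p))))

normal form = (k (k (k (p))))


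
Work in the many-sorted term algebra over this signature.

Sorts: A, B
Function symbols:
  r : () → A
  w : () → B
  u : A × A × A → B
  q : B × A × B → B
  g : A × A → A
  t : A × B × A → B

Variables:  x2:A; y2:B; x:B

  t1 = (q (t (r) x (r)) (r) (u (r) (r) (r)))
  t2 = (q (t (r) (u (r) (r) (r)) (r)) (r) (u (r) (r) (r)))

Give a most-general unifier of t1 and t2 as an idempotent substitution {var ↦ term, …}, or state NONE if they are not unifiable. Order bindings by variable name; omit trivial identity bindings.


{x ↦ (u (r) (r) (r))}


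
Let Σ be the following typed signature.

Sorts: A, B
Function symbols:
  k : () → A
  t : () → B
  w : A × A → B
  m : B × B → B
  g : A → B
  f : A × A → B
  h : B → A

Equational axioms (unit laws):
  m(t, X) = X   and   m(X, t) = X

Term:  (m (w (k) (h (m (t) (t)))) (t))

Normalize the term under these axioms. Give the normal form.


normal form = (w (k) (h (t)))

1. (m (w (k) (h (m (t) (t)))) (t))  →  (w (k) (h (m (t) (t))))
2. (w (k) (h (m (t) (t))))  →  (w (k) (h (t)))


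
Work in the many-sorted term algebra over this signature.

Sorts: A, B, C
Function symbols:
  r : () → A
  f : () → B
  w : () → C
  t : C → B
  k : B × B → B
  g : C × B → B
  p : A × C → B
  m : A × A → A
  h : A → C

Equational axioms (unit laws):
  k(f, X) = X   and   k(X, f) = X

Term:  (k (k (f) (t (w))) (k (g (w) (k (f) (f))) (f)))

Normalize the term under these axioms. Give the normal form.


1. (k (k (f) (t (w))) (k (g (w) (k (f) (f))) (f)))  →  (k (t (w)) (k (g (w) (k (f) (f))) (f)))
2. (k (t (w)) (k (g (w) (k (f) (f))) (f)))  →  (k (t (w)) (g (w) (k (f) (f))))
3. (k (t (w)) (g (w) (k (f) (f))))  →  (k (t (w)) (g (w) (f)))

normal form = (k (t (w)) (g (w) (f)))


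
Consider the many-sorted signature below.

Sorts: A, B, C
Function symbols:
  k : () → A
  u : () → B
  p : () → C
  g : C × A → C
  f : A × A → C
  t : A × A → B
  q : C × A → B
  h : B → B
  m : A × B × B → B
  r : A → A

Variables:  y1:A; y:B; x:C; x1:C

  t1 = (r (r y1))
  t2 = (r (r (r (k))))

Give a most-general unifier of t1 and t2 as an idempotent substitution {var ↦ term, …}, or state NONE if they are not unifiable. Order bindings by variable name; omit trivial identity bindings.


{y1 ↦ (r (k))}


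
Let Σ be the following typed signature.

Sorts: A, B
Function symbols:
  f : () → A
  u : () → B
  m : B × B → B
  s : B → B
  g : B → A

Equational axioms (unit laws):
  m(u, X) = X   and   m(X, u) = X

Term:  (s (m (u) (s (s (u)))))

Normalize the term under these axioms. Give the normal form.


1. (s (m (u) (s (s (u)))))  →  (s (s (s (u))))

normal form = (s (s (s (u))))


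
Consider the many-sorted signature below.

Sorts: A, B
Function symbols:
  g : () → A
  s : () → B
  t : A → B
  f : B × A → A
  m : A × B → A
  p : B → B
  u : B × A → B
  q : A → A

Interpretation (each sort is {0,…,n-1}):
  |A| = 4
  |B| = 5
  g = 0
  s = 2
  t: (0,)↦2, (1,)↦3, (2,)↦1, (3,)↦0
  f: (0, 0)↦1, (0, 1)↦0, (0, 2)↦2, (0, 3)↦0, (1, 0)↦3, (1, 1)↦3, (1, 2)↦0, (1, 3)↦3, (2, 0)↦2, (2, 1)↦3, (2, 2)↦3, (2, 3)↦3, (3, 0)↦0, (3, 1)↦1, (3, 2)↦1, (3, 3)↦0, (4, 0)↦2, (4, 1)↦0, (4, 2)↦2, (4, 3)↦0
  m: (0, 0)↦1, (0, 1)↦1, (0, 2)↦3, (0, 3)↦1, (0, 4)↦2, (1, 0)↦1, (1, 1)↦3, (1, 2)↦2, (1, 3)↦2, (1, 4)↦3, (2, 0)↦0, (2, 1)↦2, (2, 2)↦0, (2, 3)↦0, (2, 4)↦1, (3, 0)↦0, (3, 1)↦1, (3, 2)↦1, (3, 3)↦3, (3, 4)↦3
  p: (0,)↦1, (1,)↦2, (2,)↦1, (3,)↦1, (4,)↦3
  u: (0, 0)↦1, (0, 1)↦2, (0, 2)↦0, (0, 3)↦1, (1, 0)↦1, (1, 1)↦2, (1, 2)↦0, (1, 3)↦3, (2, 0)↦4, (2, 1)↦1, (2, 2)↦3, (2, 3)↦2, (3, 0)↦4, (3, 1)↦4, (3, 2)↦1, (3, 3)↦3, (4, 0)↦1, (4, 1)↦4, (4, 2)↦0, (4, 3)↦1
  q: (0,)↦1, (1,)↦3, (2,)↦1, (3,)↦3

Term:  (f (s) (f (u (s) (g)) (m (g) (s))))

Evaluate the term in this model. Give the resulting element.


value = 2

  s = 2
  s = 2
  g = 0
  (u (s) (g)) = u(2, 0) = 4
  g = 0
  s = 2
  (m (g) (s)) = m(0, 2) = 3
  (f (u (s) (g)) (m (g) (s))) = f(4, 3) = 0
  (f (s) (f (u (s) (g)) (m (g) (s)))) = f(2, 0) = 2


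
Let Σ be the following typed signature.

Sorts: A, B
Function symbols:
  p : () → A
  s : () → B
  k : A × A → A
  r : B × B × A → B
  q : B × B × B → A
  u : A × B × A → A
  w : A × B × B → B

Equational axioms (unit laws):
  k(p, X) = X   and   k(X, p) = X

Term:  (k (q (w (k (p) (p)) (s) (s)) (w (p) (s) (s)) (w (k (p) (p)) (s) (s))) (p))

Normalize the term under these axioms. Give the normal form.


normal form = (q (w (p) (s) (s)) (w (p) (s) (s)) (w (p) (s) (s)))

1. (k (q (w (k (p) (p)) (s) (s)) (w (p) (s) (s)) (w (k (p) (p)) (s) (s))) (p))  →  (q (w (k (p) (p)) (s) (s)) (w (p) (s) (s)) (w (k (p) (p)) (s) (s)))
2. (q (w (k (p) (p)) (s) (s)) (w (p) (s) (s)) (w (k (p) (p)) (s) (s)))  →  (q (w (p) (s) (s)) (w (p) (s) (s)) (w (k (p) (p)) (s) (s)))
3. (q (w (p) (s) (s)) (w (p) (s) (s)) (w (k (p) (p)) (s) (s)))  →  (q (w (p) (s) (s)) (w (p) (s) (s)) (w (p) (s) (s)))


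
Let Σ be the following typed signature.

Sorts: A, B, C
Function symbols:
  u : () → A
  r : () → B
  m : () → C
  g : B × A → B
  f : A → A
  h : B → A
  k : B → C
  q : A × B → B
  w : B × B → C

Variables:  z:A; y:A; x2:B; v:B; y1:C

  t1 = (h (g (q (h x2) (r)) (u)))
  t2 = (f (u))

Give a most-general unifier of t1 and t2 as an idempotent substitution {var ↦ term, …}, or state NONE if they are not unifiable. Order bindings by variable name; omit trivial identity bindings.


NONE (not unifiable)

head clash or occurs-check failure — not unifiable


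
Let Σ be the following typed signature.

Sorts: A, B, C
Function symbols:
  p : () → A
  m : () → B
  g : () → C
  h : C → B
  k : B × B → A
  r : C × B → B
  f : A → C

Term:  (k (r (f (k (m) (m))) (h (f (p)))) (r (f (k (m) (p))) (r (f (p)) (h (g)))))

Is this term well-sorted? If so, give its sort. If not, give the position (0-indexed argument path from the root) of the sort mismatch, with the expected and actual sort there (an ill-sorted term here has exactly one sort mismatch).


ill-sorted at position [1, 0, 0, 1]: expected B, got A

        (m) : B
        (m) : B
      (k (m) (m)) : A
    (f (k (m) (m))) : C
        (p) : A
      (f (p)) : C
    (h (f (p))) : B
  (r (f (k (m) (m))) (h (f (p)))) : B
        (m) : B
        (p) : A
      (k (m) (p)) : ✗ arg 1 at [1, 0, 0, 1] has sort A, expected B
        (p) : A
      (f (p)) : C
        (g) : C
      (h (g)) : B
    (r (f (p)) (h (g))) : B


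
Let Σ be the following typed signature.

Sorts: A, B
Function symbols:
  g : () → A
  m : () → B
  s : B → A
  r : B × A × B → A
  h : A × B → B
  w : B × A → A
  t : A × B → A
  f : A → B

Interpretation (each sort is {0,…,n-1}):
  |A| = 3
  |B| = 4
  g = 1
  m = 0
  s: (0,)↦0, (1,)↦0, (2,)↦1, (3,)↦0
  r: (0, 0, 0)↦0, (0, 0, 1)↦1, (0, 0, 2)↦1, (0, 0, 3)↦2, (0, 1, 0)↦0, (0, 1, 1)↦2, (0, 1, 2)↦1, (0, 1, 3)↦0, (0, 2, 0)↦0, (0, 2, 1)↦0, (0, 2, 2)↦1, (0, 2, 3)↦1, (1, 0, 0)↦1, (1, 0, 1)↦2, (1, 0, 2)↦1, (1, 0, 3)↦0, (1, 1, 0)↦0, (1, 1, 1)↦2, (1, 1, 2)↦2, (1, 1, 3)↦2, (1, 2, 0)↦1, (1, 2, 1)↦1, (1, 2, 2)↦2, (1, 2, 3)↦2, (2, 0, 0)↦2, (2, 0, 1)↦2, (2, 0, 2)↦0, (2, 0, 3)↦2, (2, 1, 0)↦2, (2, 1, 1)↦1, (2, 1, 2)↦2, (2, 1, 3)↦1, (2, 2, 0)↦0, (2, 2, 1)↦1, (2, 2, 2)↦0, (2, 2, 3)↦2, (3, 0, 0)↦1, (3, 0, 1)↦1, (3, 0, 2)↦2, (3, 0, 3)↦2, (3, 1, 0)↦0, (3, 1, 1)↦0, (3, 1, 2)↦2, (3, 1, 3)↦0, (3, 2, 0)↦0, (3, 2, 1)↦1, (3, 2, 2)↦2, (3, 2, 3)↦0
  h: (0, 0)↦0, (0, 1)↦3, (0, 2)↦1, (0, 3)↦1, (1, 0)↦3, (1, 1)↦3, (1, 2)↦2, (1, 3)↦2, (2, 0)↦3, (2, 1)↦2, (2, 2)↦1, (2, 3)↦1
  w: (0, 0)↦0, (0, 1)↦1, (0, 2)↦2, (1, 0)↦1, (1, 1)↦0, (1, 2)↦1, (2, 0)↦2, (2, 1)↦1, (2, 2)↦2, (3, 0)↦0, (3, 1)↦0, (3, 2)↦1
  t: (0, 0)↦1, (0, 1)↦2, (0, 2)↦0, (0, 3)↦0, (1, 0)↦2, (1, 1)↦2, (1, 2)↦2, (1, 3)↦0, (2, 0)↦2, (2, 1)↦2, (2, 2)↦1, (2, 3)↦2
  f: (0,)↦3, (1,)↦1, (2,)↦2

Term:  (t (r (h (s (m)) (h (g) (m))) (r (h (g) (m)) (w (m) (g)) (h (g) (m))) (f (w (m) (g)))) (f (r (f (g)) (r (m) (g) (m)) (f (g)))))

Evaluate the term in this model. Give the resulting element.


value = 1

  m = 0
  (s (m)) = s(0,) = 0
  g = 1
  m = 0
  (h (g) (m)) = h(1, 0) = 3
  (h (s (m)) (h (g) (m))) = h(0, 3) = 1
  g = 1
  m = 0
  (h (g) (m)) = h(1, 0) = 3
  m = 0
  g = 1
  (w (m) (g)) = w(0, 1) = 1
  g = 1
  m = 0
  (h (g) (m)) = h(1, 0) = 3
  (r (h (g) (m)) (w (m) (g)) (h (g) (m))) = r(3, 1, 3) = 0
  m = 0
  g = 1
  (w (m) (g)) = w(0, 1) = 1
  (f (w (m) (g))) = f(1,) = 1
  (r (h (s (m)) (h (g) (m))) (r (h (g) (m)) (w (m) (g)) (h (g) (m))) (f (w (m) (g)))) = r(1, 0, 1) = 2
  g = 1
  (f (g)) = f(1,) = 1
  m = 0
  g = 1
  m = 0
  (r (m) (g) (m)) = r(0, 1, 0) = 0
  g = 1
  (f (g)) = f(1,) = 1
  (r (f (g)) (r (m) (g) (m)) (f (g))) = r(1, 0, 1) = 2
  (f (r (f (g)) (r (m) (g) (m)) (f (g)))) = f(2,) = 2
  (t (r (h (s (m)) (h (g) (m))) (r (h (g) (m)) (w (m) (g)) (h (g) (m))) (f (w (m) (g)))) (f (r (f (g)) (r (m) (g) (m)) (f (g))))) = t(2, 2) = 1


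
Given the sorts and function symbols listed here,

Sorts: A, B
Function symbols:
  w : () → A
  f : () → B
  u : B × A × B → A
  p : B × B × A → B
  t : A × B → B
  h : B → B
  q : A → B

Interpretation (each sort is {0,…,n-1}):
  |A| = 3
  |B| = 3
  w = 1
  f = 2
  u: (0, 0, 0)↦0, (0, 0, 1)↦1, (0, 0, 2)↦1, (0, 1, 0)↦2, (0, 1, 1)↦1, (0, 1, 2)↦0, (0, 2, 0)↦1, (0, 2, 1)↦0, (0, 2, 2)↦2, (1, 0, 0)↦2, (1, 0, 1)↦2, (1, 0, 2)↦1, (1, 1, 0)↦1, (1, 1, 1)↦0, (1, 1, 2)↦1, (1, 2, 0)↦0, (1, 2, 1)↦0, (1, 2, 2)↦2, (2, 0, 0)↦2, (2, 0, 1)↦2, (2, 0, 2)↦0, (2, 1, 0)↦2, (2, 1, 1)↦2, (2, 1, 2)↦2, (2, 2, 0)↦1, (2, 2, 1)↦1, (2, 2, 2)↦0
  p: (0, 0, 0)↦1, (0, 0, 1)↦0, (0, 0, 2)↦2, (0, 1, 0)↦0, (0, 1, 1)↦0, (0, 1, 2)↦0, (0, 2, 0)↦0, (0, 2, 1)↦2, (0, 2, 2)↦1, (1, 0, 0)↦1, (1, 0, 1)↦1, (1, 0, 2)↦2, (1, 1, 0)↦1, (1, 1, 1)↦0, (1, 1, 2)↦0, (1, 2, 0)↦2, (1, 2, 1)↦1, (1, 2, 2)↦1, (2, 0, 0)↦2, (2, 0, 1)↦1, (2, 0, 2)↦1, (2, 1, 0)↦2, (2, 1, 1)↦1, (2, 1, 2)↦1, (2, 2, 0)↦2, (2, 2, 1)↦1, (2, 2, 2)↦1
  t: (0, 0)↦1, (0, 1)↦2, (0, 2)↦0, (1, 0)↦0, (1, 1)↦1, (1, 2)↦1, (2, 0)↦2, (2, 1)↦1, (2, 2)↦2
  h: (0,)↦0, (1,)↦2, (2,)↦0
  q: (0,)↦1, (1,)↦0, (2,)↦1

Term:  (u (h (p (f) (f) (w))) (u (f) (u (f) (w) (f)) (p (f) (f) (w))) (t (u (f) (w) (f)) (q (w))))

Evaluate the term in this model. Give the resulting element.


  f = 2
  f = 2
  w = 1
  (p (f) (f) (w)) = p(2, 2, 1) = 1
  (h (p (f) (f) (w))) = h(1,) = 2
  f = 2
  f = 2
  w = 1
  f = 2
  (u (f) (w) (f)) = u(2, 1, 2) = 2
  f = 2
  f = 2
  w = 1
  (p (f) (f) (w)) = p(2, 2, 1) = 1
  (u (f) (u (f) (w) (f)) (p (f) (f) (w))) = u(2, 2, 1) = 1
  f = 2
  w = 1
  f = 2
  (u (f) (w) (f)) = u(2, 1, 2) = 2
  w = 1
  (q (w)) = q(1,) = 0
  (t (u (f) (w) (f)) (q (w))) = t(2, 0) = 2
  (u (h (p (f) (f) (w))) (u (f) (u (f) (w) (f)) (p (f) (f) (w))) (t (u (f) (w) (f)) (q (w)))) = u(2, 1, 2) = 2

value = 2


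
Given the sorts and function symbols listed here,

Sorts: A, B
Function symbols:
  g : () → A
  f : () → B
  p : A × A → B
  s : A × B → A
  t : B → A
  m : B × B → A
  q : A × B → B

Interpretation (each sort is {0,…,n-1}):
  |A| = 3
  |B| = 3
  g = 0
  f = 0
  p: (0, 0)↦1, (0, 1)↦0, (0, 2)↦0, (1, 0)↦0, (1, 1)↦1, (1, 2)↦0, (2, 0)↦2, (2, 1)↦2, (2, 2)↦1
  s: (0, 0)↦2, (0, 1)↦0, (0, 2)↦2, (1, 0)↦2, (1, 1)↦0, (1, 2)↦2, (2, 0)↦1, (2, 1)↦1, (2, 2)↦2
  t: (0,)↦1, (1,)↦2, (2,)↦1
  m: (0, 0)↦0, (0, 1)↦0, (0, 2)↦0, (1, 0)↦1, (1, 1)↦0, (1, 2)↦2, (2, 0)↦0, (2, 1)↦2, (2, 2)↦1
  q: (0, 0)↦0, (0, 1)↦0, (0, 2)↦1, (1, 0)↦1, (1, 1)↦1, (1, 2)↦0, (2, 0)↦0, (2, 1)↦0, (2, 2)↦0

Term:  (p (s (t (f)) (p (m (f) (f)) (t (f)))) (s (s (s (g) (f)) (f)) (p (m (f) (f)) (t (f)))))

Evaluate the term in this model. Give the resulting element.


value = 1

  f = 0
  (t (f)) = t(0,) = 1
  f = 0
  f = 0
  (m (f) (f)) = m(0, 0) = 0
  f = 0
  (t (f)) = t(0,) = 1
  (p (m (f) (f)) (t (f))) = p(0, 1) = 0
  (s (t (f)) (p (m (f) (f)) (t (f)))) = s(1, 0) = 2
  g = 0
  f = 0
  (s (g) (f)) = s(0, 0) = 2
  f = 0
  (s (s (g) (f)) (f)) = s(2, 0) = 1
  f = 0
  f = 0
  (m (f) (f)) = m(0, 0) = 0
  f = 0
  (t (f)) = t(0,) = 1
  (p (m (f) (f)) (t (f))) = p(0, 1) = 0
  (s (s (s (g) (f)) (f)) (p (m (f) (f)) (t (f)))) = s(1, 0) = 2
  (p (s (t (f)) (p (m (f) (f)) (t (f)))) (s (s (s (g) (f)) (f)) (p (m (f) (f)) (t (f))))) = p(2, 2) = 1


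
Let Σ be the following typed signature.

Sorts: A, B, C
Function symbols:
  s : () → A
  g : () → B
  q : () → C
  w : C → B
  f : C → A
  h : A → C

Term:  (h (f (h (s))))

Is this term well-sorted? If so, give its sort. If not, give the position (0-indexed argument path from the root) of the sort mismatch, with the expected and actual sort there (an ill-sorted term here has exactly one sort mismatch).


well-sorted; sort = C

      (s) : A
    (h (s)) : C
  (f (h (s))) : A
(h (f (h (s)))) : C


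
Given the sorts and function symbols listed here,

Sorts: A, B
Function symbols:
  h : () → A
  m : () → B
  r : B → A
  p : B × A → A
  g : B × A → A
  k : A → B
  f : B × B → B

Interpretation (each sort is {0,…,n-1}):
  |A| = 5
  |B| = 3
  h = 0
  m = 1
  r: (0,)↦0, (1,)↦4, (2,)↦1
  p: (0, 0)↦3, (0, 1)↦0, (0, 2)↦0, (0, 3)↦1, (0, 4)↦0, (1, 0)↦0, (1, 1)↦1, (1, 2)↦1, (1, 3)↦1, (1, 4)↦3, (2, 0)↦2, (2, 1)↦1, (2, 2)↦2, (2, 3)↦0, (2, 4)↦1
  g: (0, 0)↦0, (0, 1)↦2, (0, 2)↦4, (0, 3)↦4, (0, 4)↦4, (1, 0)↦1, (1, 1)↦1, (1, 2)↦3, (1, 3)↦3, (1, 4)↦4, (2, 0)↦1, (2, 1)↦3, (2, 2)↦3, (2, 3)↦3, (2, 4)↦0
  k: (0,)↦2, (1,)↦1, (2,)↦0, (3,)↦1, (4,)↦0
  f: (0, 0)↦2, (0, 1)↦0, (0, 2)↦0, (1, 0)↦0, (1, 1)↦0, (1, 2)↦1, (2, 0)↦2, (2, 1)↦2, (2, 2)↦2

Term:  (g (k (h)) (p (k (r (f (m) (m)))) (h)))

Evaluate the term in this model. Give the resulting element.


  h = 0
  (k (h)) = k(0,) = 2
  m = 1
  m = 1
  (f (m) (m)) = f(1, 1) = 0
  (r (f (m) (m))) = r(0,) = 0
  (k (r (f (m) (m)))) = k(0,) = 2
  h = 0
  (p (k (r (f (m) (m)))) (h)) = p(2, 0) = 2
  (g (k (h)) (p (k (r (f (m) (m)))) (h))) = g(2, 2) = 3

value = 3


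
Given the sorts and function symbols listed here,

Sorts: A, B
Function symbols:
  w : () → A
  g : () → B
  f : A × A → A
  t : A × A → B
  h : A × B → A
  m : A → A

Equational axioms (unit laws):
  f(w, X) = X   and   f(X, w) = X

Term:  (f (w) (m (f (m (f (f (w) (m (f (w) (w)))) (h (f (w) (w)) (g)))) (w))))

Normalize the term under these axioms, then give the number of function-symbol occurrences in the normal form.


size = 8

1. (f (w) (m (f (m (f (f (w) (m (f (w) (w)))) (h (f (w) (w)) (g)))) (w))))  →  (m (f (m (f (f (w) (m (f (w) (w)))) (h (f (w) (w)) (g)))) (w)))
2. (m (f (m (f (f (w) (m (f (w) (w)))) (h (f (w) (w)) (g)))) (w)))  →  (m (m (f (f (w) (m (f (w) (w)))) (h (f (w) (w)) (g)))))
3. (m (m (f (f (w) (m (f (w) (w)))) (h (f (w) (w)) (g)))))  →  (m (m (f (m (f (w) (w))) (h (f (w) (w)) (g)))))
4. (m (m (f (m (f (w) (w))) (h (f (w) (w)) (g)))))  →  (m (m (f (m (w)) (h (f (w) (w)) (g)))))
5. (m (m (f (m (w)) (h (f (w) (w)) (g)))))  →  (m (m (f (m (w)) (h (w) (g)))))
normal form: (m (m (f (m (w)) (h (w) (g)))))


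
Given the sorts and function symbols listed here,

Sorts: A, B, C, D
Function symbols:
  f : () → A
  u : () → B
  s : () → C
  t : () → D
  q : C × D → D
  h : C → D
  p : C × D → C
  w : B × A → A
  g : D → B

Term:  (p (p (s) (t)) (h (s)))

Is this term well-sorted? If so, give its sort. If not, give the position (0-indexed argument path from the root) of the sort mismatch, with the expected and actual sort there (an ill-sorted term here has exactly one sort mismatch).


    (s) : C
    (t) : D
  (p (s) (t)) : C
    (s) : C
  (h (s)) : D
(p (p (s) (t)) (h (s))) : C

well-sorted; sort = C


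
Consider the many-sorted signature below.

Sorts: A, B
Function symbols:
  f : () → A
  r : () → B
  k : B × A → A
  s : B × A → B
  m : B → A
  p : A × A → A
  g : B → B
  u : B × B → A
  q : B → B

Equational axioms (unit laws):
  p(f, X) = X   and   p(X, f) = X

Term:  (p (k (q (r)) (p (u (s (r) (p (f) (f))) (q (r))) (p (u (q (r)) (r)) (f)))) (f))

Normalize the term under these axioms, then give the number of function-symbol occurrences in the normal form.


size = 14

1. (p (k (q (r)) (p (u (s (r) (p (f) (f))) (q (r))) (p (u (q (r)) (r)) (f)))) (f))  →  (k (q (r)) (p (u (s (r) (p (f) (f))) (q (r))) (p (u (q (r)) (r)) (f))))
2. (k (q (r)) (p (u (s (r) (p (f) (f))) (q (r))) (p (u (q (r)) (r)) (f))))  →  (k (q (r)) (p (u (s (r) (f)) (q (r))) (p (u (q (r)) (r)) (f))))
3. (k (q (r)) (p (u (s (r) (f)) (q (r))) (p (u (q (r)) (r)) (f))))  →  (k (q (r)) (p (u (s (r) (f)) (q (r))) (u (q (r)) (r))))
normal form: (k (q (r)) (p (u (s (r) (f)) (q (r))) (u (q (r)) (r))))


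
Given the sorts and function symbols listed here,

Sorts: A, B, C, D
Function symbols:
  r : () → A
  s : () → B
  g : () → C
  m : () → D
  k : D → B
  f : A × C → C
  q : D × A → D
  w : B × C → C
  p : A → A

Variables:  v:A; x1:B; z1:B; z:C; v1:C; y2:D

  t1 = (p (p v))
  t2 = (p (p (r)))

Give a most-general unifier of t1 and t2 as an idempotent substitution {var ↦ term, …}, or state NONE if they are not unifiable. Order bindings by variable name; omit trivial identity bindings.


{v ↦ (r)}
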